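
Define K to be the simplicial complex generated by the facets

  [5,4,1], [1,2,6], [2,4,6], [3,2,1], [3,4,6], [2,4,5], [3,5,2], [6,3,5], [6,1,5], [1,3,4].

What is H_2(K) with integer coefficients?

We work with the vertex ordering 1 < 2 < 3 < 4 < 5 < 6. The simplices of K, each written with vertices in increasing order, are:

  0-simplices (6): [1], [2], [3], [4], [5], [6]
  1-simplices (15): [1,2], [1,3], [1,4], [1,5], [1,6], [2,3], [2,4], [2,5], [2,6], [3,4], [3,5], [3,6], [4,5], [4,6], [5,6]
  2-simplices (10): [1,2,3], [1,2,6], [1,3,4], [1,4,5], [1,5,6], [2,3,5], [2,4,5], [2,4,6], [3,4,6], [3,5,6]

giving chain groups C_0 ≅ Z^6, C_1 ≅ Z^15, C_2 ≅ Z^10.

∂_1: C_1 → C_0 sends each edge [p,q] (with p < q) to q − p. For instance
  ∂[3,5] = [5] − [3].
This gives a 6×15 integer matrix of rank 5; reducing to Smith normal form yields diagonal entries (1,1,1,1,1).

Boundary ∂_2: C_2 → C_1 acts by ∂[p,q,r] = [q,r] − [p,r] + [p,q]. For instance
  ∂[2,3,5] = [3,5] − [2,5] + [2,3],
  ∂[3,4,6] = [4,6] − [3,6] + [3,4].
This gives a 15×10 integer matrix of rank 10; reducing to Smith normal form yields diagonal entries (1,1,1,1,1,1,1,1,1,2).

Computing H_k = (kernel of ∂_k) / (image of ∂_{k+1}):

  H_2: rank ker ∂_2 − rank ∂_3 = (10 − 10) − 0 = 0, and there is no ∂_3, so H_2 = 0.

(K is a triangulation of the real projective plane RP^2.)

H_2 = 0.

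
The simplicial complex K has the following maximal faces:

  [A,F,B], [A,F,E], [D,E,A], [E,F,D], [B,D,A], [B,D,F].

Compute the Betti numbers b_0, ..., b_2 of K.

Order the vertices as A < B < D < E < F. Listing each simplex with vertices in this order, K has dimension 2 with simplices:

  0-simplices (5): A, B, D, E, F
  1-simplices (9): AB, AD, AE, AF, BD, BF, DE, DF, EF
  2-simplices (6): ABD, ABF, ADE, AEF, BDF, DEF

so the chain groups are C_0 ≅ Z^5, C_1 ≅ Z^9, C_2 ≅ Z^6.

∂_1: C_1 → C_0 sends each edge [p,q] (with p < q) to q − p.
As a 5×9 matrix over Z this has rank 4, with invariant factors (1,1,1,1).

Boundary ∂_2: C_2 → C_1 acts by ∂[p,q,r] = [q,r] − [p,r] + [p,q]. For instance
  ∂BDF = DF − BF + BD,
  ∂AEF = EF − AF + AE.
This gives a 9×6 integer matrix of rank 5; reducing to Smith normal form yields diagonal entries (1,1,1,1,1).

Now H_k = ker ∂_k / im ∂_{k+1}, so:

  H_0: rank C_0 − rank ∂_1 = 5 − 4 = 1, and the invariant factors of ∂_1 are all 1, so H_0 ≅ Z.
  H_1: rank ker ∂_1 − rank ∂_2 = (9 − 4) − 5 = 0, and the invariant factors of ∂_2 are all 1, so H_1 ≅ 0.
  H_2: rank ker ∂_2 − rank ∂_3 = (6 − 5) − 0 = 1, and there is no ∂_3, so H_2 ≅ Z.

(K is a triangulation of the 2-sphere S^2.)

Hence the Betti numbers are b_0 = 1, b_1 = 0, b_2 = 1.

b_0 = 1, b_1 = 0, b_2 = 1.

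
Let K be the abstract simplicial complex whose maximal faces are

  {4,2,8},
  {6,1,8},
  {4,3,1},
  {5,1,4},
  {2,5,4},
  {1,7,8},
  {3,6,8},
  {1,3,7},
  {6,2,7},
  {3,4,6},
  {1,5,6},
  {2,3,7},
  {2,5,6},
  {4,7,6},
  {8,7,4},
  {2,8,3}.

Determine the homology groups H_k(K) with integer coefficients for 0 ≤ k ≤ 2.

H_0 ≅ Z,  H_1 ≅ Z^2,  H_2 ≅ Z.

Order the vertices as 1 < 2 < 3 < 4 < 5 < 6 < 7 < 8. Listing each simplex with vertices in this order, K has dimension 2 with simplices:

  0-simplices (8): [1], [2], [3], [4], [5], [6], [7], [8]
  1-simplices (24): (24 of them)
  2-simplices (16): [1,3,4], [1,3,7], [1,4,5], [1,5,6], [1,6,8], [1,7,8], [2,3,7], [2,3,8], [2,4,5], [2,4,8], [2,5,6], [2,6,7], [3,4,6], [3,6,8], [4,6,7], [4,7,8]

Hence C_0 ≅ Z^8, C_1 ≅ Z^24, C_2 ≅ Z^16.

Boundary ∂_1: C_1 → C_0 maps an edge to its endpoints' difference, ∂[p,q] = q − p. For instance
  ∂[6,8] = [8] − [6].
The resulting 8×24 matrix has rank 7, and its Smith normal form has invariant factors (1,1,1,1,1,1,1).

∂_2: C_2 → C_1 acts by ∂[p,q,r] = [q,r] − [p,r] + [p,q]. For instance
  ∂[2,4,8] = [4,8] − [2,8] + [2,4],
  ∂[2,4,5] = [4,5] − [2,5] + [2,4].
The 24×16 boundary matrix has rank 15 and Smith normal form diag(1,1,1,1,1,1,1,1,1,1,1,1,1,1,1).

From H_k ≅ ker(∂_k) / im(∂_{k+1}) we obtain:

  H_0: rank C_0 − rank ∂_1 = 8 − 7 = 1, and the invariant factors of ∂_1 are all 1, so H_0 ≅ Z.
  H_1: rank ker ∂_1 − rank ∂_2 = (24 − 7) − 15 = 2, and the invariant factors of ∂_2 are all 1, so H_1 ≅ Z^2.
  H_2: rank ker ∂_2 − rank ∂_3 = (16 − 15) − 0 = 1, and there is no ∂_3, so H_2 ≅ Z.

As a check, the Euler characteristic is 8 − 24 + 16 = 0, which agrees with 1 − 2 + 1 = 0.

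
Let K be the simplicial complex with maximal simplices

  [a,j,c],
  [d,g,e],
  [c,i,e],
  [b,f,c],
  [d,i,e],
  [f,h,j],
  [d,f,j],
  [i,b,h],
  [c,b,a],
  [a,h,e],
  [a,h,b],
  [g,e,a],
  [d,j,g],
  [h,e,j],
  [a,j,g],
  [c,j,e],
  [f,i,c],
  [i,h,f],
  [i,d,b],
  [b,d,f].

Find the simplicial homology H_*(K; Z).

Order the vertices as a < b < c < d < e < f < g < h < i < j. Listing each simplex with vertices in this order, K has dimension 2 with simplices:

  0-simplices (10): a, b, c, d, e, f, g, h, i, j
  1-simplices (30): ab, ac, ae, ag, ah, aj, bc, bd, bf, bh, bi, ce, cf, ci, cj, de, df, dg, di, dj, eg, eh, ei, ej, fh, fi, fj, gj, hi, hj
  2-simplices (20): abc, abh, acj, aeg, aeh, agj, bcf, bdf, bdi, bhi, cei, cej, cfi, deg, dei, dfj, dgj, ehj, fhi, fhj

so the chain groups are C_0 ≅ Z^10, C_1 ≅ Z^30, C_2 ≅ Z^20.

The boundary map ∂_1: C_1 → C_0 is given by ∂[p,q] = [q] − [p].
The 10×30 boundary matrix has rank 9 and Smith normal form diag(1,1,1,1,1,1,1,1,1).

∂_2: C_2 → C_1 acts by ∂[p,q,r] = [q,r] − [p,r] + [p,q]. For instance
  ∂agj = gj − aj + ag,
  ∂cei = ei − ci + ce.
This gives a 30×20 integer matrix of rank 20; reducing to Smith normal form yields diagonal entries (1,1,1,1,1,1,1,1,1,1,1,1,1,1,1,1,1,1,1,2).

Reading off H_k = ker ∂_k / im ∂_{k+1}:

  H_0: rank C_0 − rank ∂_1 = 10 − 9 = 1, and the invariant factors of ∂_1 are all 1, so H_0 ≅ Z.
  H_1: rank ker ∂_1 − rank ∂_2 = (30 − 9) − 20 = 1, and ∂_2 has invariant factor 2 > 1, so H_1 ≅ Z ⊕ Z/2Z.
  H_2: rank ker ∂_2 − rank ∂_3 = (20 − 20) − 0 = 0, and there is no ∂_3, so H_2 ≅ 0.

As a check, the Euler characteristic is 10 − 30 + 20 = 0, which agrees with 1 − 1 + 0 = 0.

H_0 ≅ Z,  H_1 ≅ Z ⊕ Z/2Z,  H_2 = 0.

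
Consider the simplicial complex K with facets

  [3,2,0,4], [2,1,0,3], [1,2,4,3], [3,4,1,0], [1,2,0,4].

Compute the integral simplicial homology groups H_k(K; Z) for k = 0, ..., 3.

H_0 ≅ Z,  H_1 = 0,  H_2 = 0,  H_3 ≅ Z.

Fix the vertex order 0 < 1 < 2 < 3 < 4 and write every simplex with vertices in increasing order. Then dim K = 3 and the simplices of K are:

  0-simplices (5): [0], [1], [2], [3], [4]
  1-simplices (10): [0,1], [0,2], [0,3], [0,4], [1,2], [1,3], [1,4], [2,3], [2,4], [3,4]
  2-simplices (10): [0,1,2], [0,1,3], [0,1,4], [0,2,3], [0,2,4], [0,3,4], [1,2,3], [1,2,4], [1,3,4], [2,3,4]
  3-simplices (5): [0,1,2,3], [0,1,2,4], [0,1,3,4], [0,2,3,4], [1,2,3,4]

giving chain groups C_0 ≅ Z^5, C_1 ≅ Z^10, C_2 ≅ Z^10, C_3 ≅ Z^5.

The boundary map ∂_1: C_1 → C_0 is given by ∂[p,q] = [q] − [p]. For instance
  ∂[2,3] = [3] − [2].
This gives a 5×10 integer matrix of rank 4; reducing to Smith normal form yields diagonal entries (1,1,1,1).

Boundary ∂_2: C_2 → C_1 maps a triangle to the signed sum of its edges. For instance
  ∂[0,2,3] = [2,3] − [0,3] + [0,2],
  ∂[1,2,4] = [2,4] − [1,4] + [1,2].
This gives a 10×10 integer matrix of rank 6; reducing to Smith normal form yields diagonal entries (1,1,1,1,1,1).

∂_3: C_3 → C_2 sends each 3-simplex σ to the alternating sum Σ_i (−1)^i (σ with its i-th vertex removed). For instance
  ∂[1,2,3,4] = [2,3,4] − [1,3,4] + [1,2,4] − [1,2,3],
  ∂[0,1,2,3] = [1,2,3] − [0,2,3] + [0,1,3] − [0,1,2].
The resulting 10×5 matrix has rank 4, and its Smith normal form has invariant factors (1,1,1,1).

Reading off H_k = ker ∂_k / im ∂_{k+1}:

  H_0: rank C_0 − rank ∂_1 = 5 − 4 = 1, and the invariant factors of ∂_1 are all 1, so H_0 = Z.
  H_1: rank ker ∂_1 − rank ∂_2 = (10 − 4) − 6 = 0, and the invariant factors of ∂_2 are all 1, so H_1 = 0.
  H_2: rank ker ∂_2 − rank ∂_3 = (10 − 6) − 4 = 0, and the invariant factors of ∂_3 are all 1, so H_2 = 0.
  H_3: rank ker ∂_3 − rank ∂_4 = (5 − 4) − 0 = 1, and there is no ∂_4, so H_3 = Z.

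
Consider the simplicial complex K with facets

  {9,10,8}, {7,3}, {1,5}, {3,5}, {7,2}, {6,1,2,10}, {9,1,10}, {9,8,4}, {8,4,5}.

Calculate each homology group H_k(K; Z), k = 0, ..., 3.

K has 10 vertices, 18 edges, 8 triangles, 1 3-simplex.
rank ∂_0 = 0, rank ∂_1 = 9 ⇒ b_0 = 10 − 0 − 9 = 1; all invariant factors of ∂_1 are 1 so no torsion. So H_0 = Z.
rank ∂_1 = 9, rank ∂_2 = 7 ⇒ b_1 = 18 − 9 − 7 = 2; all invariant factors of ∂_2 are 1 so no torsion. So H_1 = Z^2.
rank ∂_2 = 7, rank ∂_3 = 1 ⇒ b_2 = 8 − 7 − 1 = 0; all invariant factors of ∂_3 are 1 so no torsion. So H_2 = 0.
rank ∂_3 = 1, rank ∂_4 = 0 ⇒ b_3 = 1 − 1 − 0 = 0. So H_3 = 0.

H_0 = Z,  H_1 = Z^2,  H_2 = 0,  H_3 = 0.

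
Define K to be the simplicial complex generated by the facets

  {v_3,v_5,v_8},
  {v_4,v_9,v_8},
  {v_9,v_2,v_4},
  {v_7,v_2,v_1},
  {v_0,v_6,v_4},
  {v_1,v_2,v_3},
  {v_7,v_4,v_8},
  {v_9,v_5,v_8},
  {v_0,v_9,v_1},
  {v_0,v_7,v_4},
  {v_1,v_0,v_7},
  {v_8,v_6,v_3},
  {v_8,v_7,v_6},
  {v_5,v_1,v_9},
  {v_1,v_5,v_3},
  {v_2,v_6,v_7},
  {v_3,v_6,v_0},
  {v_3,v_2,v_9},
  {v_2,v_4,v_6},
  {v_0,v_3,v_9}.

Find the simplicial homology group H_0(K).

We work with the vertex ordering v_0 < v_1 < v_2 < v_3 < v_4 < v_5 < v_6 < v_7 < v_8 < v_9. The simplices of K, each written with vertices in increasing order, are:

  0-simplices (10): [v_0], [v_1], [v_2], [v_3], [v_4], [v_5], [v_6], [v_7], [v_8], [v_9]
  1-simplices (30): (30 of them)
  2-simplices (20): (20 of them)

so the chain groups are C_0 ≅ Z^10, C_1 ≅ Z^30, C_2 ≅ Z^20.

The boundary map ∂_1: C_1 → C_0 maps an edge to its endpoints' difference, ∂[p,q] = q − p. For instance
  ∂[v_4,v_8] = [v_8] − [v_4].
This gives a 10×30 integer matrix of rank 9; reducing to Smith normal form yields diagonal entries (1,1,1,1,1,1,1,1,1).

∂_2: C_2 → C_1 acts by ∂[p,q,r] = [q,r] − [p,r] + [p,q]. For instance
  ∂[v_6,v_7,v_8] = [v_7,v_8] − [v_6,v_8] + [v_6,v_7],
  ∂[v_1,v_3,v_5] = [v_3,v_5] − [v_1,v_5] + [v_1,v_3].
The resulting 30×20 matrix has rank 20, and its Smith normal form has invariant factors (1,1,1,1,1,1,1,1,1,1,1,1,1,1,1,1,1,1,1,2).

Computing H_k = (kernel of ∂_k) / (image of ∂_{k+1}):

  H_0: rank C_0 − rank ∂_1 = 10 − 9 = 1, and the invariant factors of ∂_1 are all 1, so H_0 ≅ Z.

H_0 = Z.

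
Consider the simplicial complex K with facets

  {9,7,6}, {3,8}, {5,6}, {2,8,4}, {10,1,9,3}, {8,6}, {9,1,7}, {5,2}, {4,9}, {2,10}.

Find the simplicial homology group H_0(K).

H_0 ≅ Z.

K has 10 vertices, 19 edges, 7 triangles, 1 3-simplex.
rank ∂_0 = 0, rank ∂_1 = 9 ⇒ b_0 = 10 − 0 − 9 = 1; all invariant factors of ∂_1 are 1 so no torsion. So H_0 = Z.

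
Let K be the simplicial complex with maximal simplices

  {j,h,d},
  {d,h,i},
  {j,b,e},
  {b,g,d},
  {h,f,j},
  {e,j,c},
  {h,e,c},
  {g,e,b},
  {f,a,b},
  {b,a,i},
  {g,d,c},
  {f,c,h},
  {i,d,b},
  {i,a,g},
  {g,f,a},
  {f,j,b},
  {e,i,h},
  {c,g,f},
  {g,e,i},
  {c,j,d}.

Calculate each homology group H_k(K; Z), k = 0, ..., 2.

H_0 ≅ Z,  H_1 ≅ Z ⊕ Z/2Z,  H_2 = 0.

Fix the vertex order a < b < c < d < e < f < g < h < i < j and write every simplex with vertices in increasing order. Then dim K = 2 and the simplices of K are:

  0-simplices (10): a, b, c, d, e, f, g, h, i, j
  1-simplices (30): ab, af, ag, ai, bd, be, bf, bg, bi, bj, cd, ce, cf, cg, ch, cj, dg, dh, di, dj, eg, eh, ei, ej, fg, fh, fj, gi, hi, hj
  2-simplices (20): abf, abi, afg, agi, bdg, bdi, beg, bej, bfj, cdg, cdj, ceh, cej, cfg, cfh, dhi, dhj, egi, ehi, fhj

giving chain groups C_0 ≅ Z^10, C_1 ≅ Z^30, C_2 ≅ Z^20.

The boundary map ∂_1: C_1 → C_0 sends each edge [p,q] (with p < q) to q − p. For instance
  ∂fj = j − f.
As a 10×30 matrix over Z this has rank 9, with invariant factors (1,1,1,1,1,1,1,1,1).

Boundary ∂_2: C_2 → C_1 acts by ∂[p,q,r] = [q,r] − [p,r] + [p,q]. For instance
  ∂dhi = hi − di + dh,
  ∂abi = bi − ai + ab.
The resulting 30×20 matrix has rank 20, and its Smith normal form has invariant factors (1,1,1,1,1,1,1,1,1,1,1,1,1,1,1,1,1,1,1,2).

From H_k ≅ ker(∂_k) / im(∂_{k+1}) we obtain:

  H_0: rank C_0 − rank ∂_1 = 10 − 9 = 1, and the invariant factors of ∂_1 are all 1, so H_0 = Z.
  H_1: rank ker ∂_1 − rank ∂_2 = (30 − 9) − 20 = 1, and ∂_2 has invariant factor 2 > 1, so H_1 = Z ⊕ Z/2Z.
  H_2: rank ker ∂_2 − rank ∂_3 = (20 − 20) − 0 = 0, and there is no ∂_3, so H_2 = 0.

(K is a triangulation of the Klein bottle.)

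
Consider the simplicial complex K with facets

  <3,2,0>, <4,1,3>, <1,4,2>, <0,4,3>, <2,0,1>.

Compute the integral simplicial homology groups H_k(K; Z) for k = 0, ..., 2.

Order the vertices as 0 < 1 < 2 < 3 < 4. Listing each simplex with vertices in this order, K has dimension 2 with simplices:

  0-simplices (5): [0], [1], [2], [3], [4]
  1-simplices (10): [0,1], [0,2], [0,3], [0,4], [1,2], [1,3], [1,4], [2,3], [2,4], [3,4]
  2-simplices (5): [0,1,2], [0,2,3], [0,3,4], [1,2,4], [1,3,4]

so the chain groups are C_0 ≅ Z^5, C_1 ≅ Z^10, C_2 ≅ Z^5.

Boundary ∂_1: C_1 → C_0 is given by ∂[p,q] = [q] − [p]. For instance
  ∂[2,3] = [3] − [2].
The resulting 5×10 matrix has rank 4, and its Smith normal form has invariant factors (1,1,1,1).

Boundary ∂_2: C_2 → C_1 acts by ∂[p,q,r] = [q,r] − [p,r] + [p,q]. For instance
  ∂[0,2,3] = [2,3] − [0,3] + [0,2],
  ∂[1,2,4] = [2,4] − [1,4] + [1,2].
The 10×5 boundary matrix has rank 5 and Smith normal form diag(1,1,1,1,1).

Computing H_k = (kernel of ∂_k) / (image of ∂_{k+1}):

  H_0: rank C_0 − rank ∂_1 = 5 − 4 = 1, and the invariant factors of ∂_1 are all 1, so H_0 = Z.
  H_1: rank ker ∂_1 − rank ∂_2 = (10 − 4) − 5 = 1, and the invariant factors of ∂_2 are all 1, so H_1 = Z.
  H_2: rank ker ∂_2 − rank ∂_3 = (5 − 5) − 0 = 0, and there is no ∂_3, so H_2 = 0.

H_0 = Z,  H_1 = Z,  H_2 = 0.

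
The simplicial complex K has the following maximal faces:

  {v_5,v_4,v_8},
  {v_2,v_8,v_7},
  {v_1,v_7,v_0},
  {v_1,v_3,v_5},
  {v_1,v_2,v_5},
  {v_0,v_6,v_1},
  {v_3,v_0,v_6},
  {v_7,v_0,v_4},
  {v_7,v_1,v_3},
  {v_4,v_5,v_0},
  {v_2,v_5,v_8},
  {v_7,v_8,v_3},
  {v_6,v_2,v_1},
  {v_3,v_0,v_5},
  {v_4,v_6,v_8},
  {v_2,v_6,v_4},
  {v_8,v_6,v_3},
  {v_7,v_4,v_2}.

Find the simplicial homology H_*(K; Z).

We work with the vertex ordering v_0 < v_1 < v_2 < v_3 < v_4 < v_5 < v_6 < v_7 < v_8. The simplices of K, each written with vertices in increasing order, are:

  0-simplices (9): [v_0], [v_1], [v_2], [v_3], [v_4], [v_5], [v_6], [v_7], [v_8]
  1-simplices (27): (27 of them)
  2-simplices (18): (18 of them)

so the chain groups are C_0 ≅ Z^9, C_1 ≅ Z^27, C_2 ≅ Z^18.

The boundary map ∂_1: C_1 → C_0 is given by ∂[p,q] = [q] − [p]. For instance
  ∂[v_0,v_5] = [v_5] − [v_0].
The resulting 9×27 matrix has rank 8, and its Smith normal form has invariant factors (1,1,1,1,1,1,1,1).

∂_2: C_2 → C_1 sends each 2-simplex [p,q,r] to [q,r] − [p,r] + [p,q]. For instance
  ∂[v_2,v_7,v_8] = [v_7,v_8] − [v_2,v_8] + [v_2,v_7],
  ∂[v_1,v_3,v_7] = [v_3,v_7] − [v_1,v_7] + [v_1,v_3].
The 27×18 boundary matrix has rank 18 and Smith normal form diag(1,1,1,1,1,1,1,1,1,1,1,1,1,1,1,1,1,2).

Reading off H_k = ker ∂_k / im ∂_{k+1}:

  H_0: rank C_0 − rank ∂_1 = 9 − 8 = 1, and the invariant factors of ∂_1 are all 1, so H_0 = Z.
  H_1: rank ker ∂_1 − rank ∂_2 = (27 − 8) − 18 = 1, and ∂_2 has invariant factor 2 > 1, so H_1 = Z ⊕ Z_2.
  H_2: rank ker ∂_2 − rank ∂_3 = (18 − 18) − 0 = 0, and there is no ∂_3, so H_2 = 0.

H_0 = Z,  H_1 = Z ⊕ Z_2,  H_2 = 0.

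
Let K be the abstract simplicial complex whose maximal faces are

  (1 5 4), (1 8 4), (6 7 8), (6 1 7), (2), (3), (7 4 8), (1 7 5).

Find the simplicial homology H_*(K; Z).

Order the vertices as 1 < 2 < 3 < 4 < 5 < 6 < 7 < 8. Listing each simplex with vertices in this order, K has dimension 2 with simplices:

  0-simplices (8): [1], [2], [3], [4], [5], [6], [7], [8]
  1-simplices (12): [1,4], [1,5], [1,6], [1,7], [1,8], [4,5], [4,7], [4,8], [5,7], [6,7], [6,8], [7,8]
  2-simplices (6): [1,4,5], [1,4,8], [1,5,7], [1,6,7], [4,7,8], [6,7,8]

giving chain groups C_0 ≅ Z^8, C_1 ≅ Z^12, C_2 ≅ Z^6.

Boundary ∂_1: C_1 → C_0 maps an edge to its endpoints' difference, ∂[p,q] = q − p.
As a 8×12 matrix over Z this has rank 5, with invariant factors (1,1,1,1,1).

Boundary ∂_2: C_2 → C_1 maps a triangle to the signed sum of its edges. For instance
  ∂[1,4,8] = [4,8] − [1,8] + [1,4],
  ∂[1,6,7] = [6,7] − [1,7] + [1,6].
This gives a 12×6 integer matrix of rank 6; reducing to Smith normal form yields diagonal entries (1,1,1,1,1,1).

Now H_k = ker ∂_k / im ∂_{k+1}, so:

  H_0: rank C_0 − rank ∂_1 = 8 − 5 = 3, and the invariant factors of ∂_1 are all 1, so H_0 ≅ Z^3.
  H_1: rank ker ∂_1 − rank ∂_2 = (12 − 5) − 6 = 1, and the invariant factors of ∂_2 are all 1, so H_1 ≅ Z.
  H_2: rank ker ∂_2 − rank ∂_3 = (6 − 6) − 0 = 0, and there is no ∂_3, so H_2 ≅ 0.

As a check, the Euler characteristic is 8 − 12 + 6 = 2, which agrees with 3 − 1 + 0 = 2.

H_0 = Z^3,  H_1 = Z,  H_2 = 0.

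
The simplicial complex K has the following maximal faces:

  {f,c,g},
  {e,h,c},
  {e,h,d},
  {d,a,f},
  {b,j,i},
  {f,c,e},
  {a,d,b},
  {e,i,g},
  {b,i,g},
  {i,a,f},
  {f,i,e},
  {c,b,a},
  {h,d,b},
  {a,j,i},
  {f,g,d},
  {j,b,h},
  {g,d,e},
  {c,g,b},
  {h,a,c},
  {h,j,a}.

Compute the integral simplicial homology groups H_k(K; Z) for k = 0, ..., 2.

H_0 = Z,  H_1 = Z ⊕ Z/2,  H_2 = 0.

Take the total order a < b < c < d < e < f < g < h < i < j on the vertex set. Then K (dimension 2) consists of the simplices:

  0-simplices (10): a, b, c, d, e, f, g, h, i, j
  1-simplices (30): ab, ac, ad, af, ah, ai, aj, bc, bd, bg, bh, bi, bj, ce, cf, cg, ch, de, df, dg, dh, ef, eg, eh, ei, fg, fi, gi, hj, ij
  2-simplices (20): abc, abd, ach, adf, afi, ahj, aij, bcg, bdh, bgi, bhj, bij, cef, ceh, cfg, deg, deh, dfg, efi, egi

giving chain groups C_0 ≅ Z^10, C_1 ≅ Z^30, C_2 ≅ Z^20.

The boundary map ∂_1: C_1 → C_0 sends each edge [p,q] (with p < q) to q − p. For instance
  ∂af = f − a.
This gives a 10×30 integer matrix of rank 9; reducing to Smith normal form yields diagonal entries (1,1,1,1,1,1,1,1,1).

The boundary map ∂_2: C_2 → C_1 acts by ∂[p,q,r] = [q,r] − [p,r] + [p,q]. For instance
  ∂bcg = cg − bg + bc,
  ∂bdh = dh − bh + bd.
As a 30×20 matrix over Z this has rank 20, with invariant factors (1,1,1,1,1,1,1,1,1,1,1,1,1,1,1,1,1,1,1,2).

Reading off H_k = ker ∂_k / im ∂_{k+1}:

  H_0: rank C_0 − rank ∂_1 = 10 − 9 = 1, and the invariant factors of ∂_1 are all 1, so H_0 ≅ Z.
  H_1: rank ker ∂_1 − rank ∂_2 = (30 − 9) − 20 = 1, and ∂_2 has invariant factor 2 > 1, so H_1 ≅ Z ⊕ Z/2.
  H_2: rank ker ∂_2 − rank ∂_3 = (20 − 20) − 0 = 0, and there is no ∂_3, so H_2 ≅ 0.

As a check, the Euler characteristic is 10 − 30 + 20 = 0, which agrees with 1 − 1 + 0 = 0.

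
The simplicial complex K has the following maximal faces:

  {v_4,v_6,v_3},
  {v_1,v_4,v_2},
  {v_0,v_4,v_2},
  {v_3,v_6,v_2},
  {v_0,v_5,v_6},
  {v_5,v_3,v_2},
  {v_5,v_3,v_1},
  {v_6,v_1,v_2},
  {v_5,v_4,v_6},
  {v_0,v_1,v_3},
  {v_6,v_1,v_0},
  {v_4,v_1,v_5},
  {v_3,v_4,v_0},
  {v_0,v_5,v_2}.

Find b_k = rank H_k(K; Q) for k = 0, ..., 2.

b_0 = 1, b_1 = 2, b_2 = 1.

K has 7 vertices, 21 edges, 14 triangles.
rank ∂_0 = 0, rank ∂_1 = 6 ⇒ b_0 = 7 − 0 − 6 = 1; all invariant factors of ∂_1 are 1 so no torsion. So H_0 ≅ Z.
rank ∂_1 = 6, rank ∂_2 = 13 ⇒ b_1 = 21 − 6 − 13 = 2; all invariant factors of ∂_2 are 1 so no torsion. So H_1 ≅ Z^2.
rank ∂_2 = 13, rank ∂_3 = 0 ⇒ b_2 = 14 − 13 − 0 = 1. So H_2 ≅ Z.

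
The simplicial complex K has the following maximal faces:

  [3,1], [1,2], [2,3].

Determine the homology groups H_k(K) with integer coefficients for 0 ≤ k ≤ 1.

H_0 ≅ Z,  H_1 ≅ Z.

We work with the vertex ordering 1 < 2 < 3. The simplices of K, each written with vertices in increasing order, are:

  0-simplices (3): [1], [2], [3]
  1-simplices (3): [1,2], [1,3], [2,3]

so the chain groups are C_0 ≅ Z^3, C_1 ≅ Z^3.

Boundary ∂_1: C_1 → C_0 sends each edge [p,q] (with p < q) to q − p.
As a 3×3 matrix over Z this has rank 2, with invariant factors (1,1).

From H_k ≅ ker(∂_k) / im(∂_{k+1}) we obtain:

  H_0: rank C_0 − rank ∂_1 = 3 − 2 = 1, and the invariant factors of ∂_1 are all 1, so H_0 ≅ Z.
  H_1: rank ker ∂_1 − rank ∂_2 = (3 − 2) − 0 = 1, and there is no ∂_2, so H_1 ≅ Z.

As a check, the Euler characteristic is 3 − 3 = 0, which agrees with 1 − 1 = 0.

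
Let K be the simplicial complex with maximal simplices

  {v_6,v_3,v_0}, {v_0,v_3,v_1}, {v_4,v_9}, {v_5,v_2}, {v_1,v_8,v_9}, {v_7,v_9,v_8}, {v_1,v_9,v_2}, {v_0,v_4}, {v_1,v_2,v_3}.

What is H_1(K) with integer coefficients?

H_1 = Z.

K has 10 vertices, 16 edges, 6 triangles.
rank ∂_1 = 9, rank ∂_2 = 6 ⇒ b_1 = 16 − 9 − 6 = 1; all invariant factors of ∂_2 are 1 so no torsion. So H_1 ≅ Z.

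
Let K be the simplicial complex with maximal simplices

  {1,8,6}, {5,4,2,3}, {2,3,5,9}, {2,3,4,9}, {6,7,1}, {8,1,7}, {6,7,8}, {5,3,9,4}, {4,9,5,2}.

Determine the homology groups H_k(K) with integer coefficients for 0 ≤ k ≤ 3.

H_0 = Z^2,  H_1 = 0,  H_2 = Z,  H_3 = Z.

Take the total order 1 < 2 < 3 < 4 < 5 < 6 < 7 < 8 < 9 on the vertex set. Then K (dimension 3) consists of the simplices:

  0-simplices (9): [1], [2], [3], [4], [5], [6], [7], [8], [9]
  1-simplices (16): [1,6], [1,7], [1,8], [2,3], [2,4], [2,5], [2,9], [3,4], [3,5], [3,9], [4,5], [4,9], [5,9], [6,7], [6,8], [7,8]
  2-simplices (14): [1,6,7], [1,6,8], [1,7,8], [2,3,4], [2,3,5], [2,3,9], [2,4,5], [2,4,9], [2,5,9], [3,4,5], [3,4,9], [3,5,9], [4,5,9], [6,7,8]
  3-simplices (5): [2,3,4,5], [2,3,4,9], [2,3,5,9], [2,4,5,9], [3,4,5,9]

so the chain groups are C_0 ≅ Z^9, C_1 ≅ Z^16, C_2 ≅ Z^14, C_3 ≅ Z^5.

Boundary ∂_1: C_1 → C_0 sends each edge [p,q] (with p < q) to q − p. For instance
  ∂[3,9] = [9] − [3].
The 9×16 boundary matrix has rank 7 and Smith normal form diag(1,1,1,1,1,1,1).

∂_2: C_2 → C_1 sends each 2-simplex [p,q,r] to [q,r] − [p,r] + [p,q]. For instance
  ∂[2,4,9] = [4,9] − [2,9] + [2,4],
  ∂[3,4,5] = [4,5] − [3,5] + [3,4].
The 16×14 boundary matrix has rank 9 and Smith normal form diag(1,1,1,1,1,1,1,1,1).

Boundary ∂_3: C_3 → C_2 sends each 3-simplex σ to the alternating sum Σ_i (−1)^i (σ with its i-th vertex removed). For instance
  ∂[2,3,4,9] = [3,4,9] − [2,4,9] + [2,3,9] − [2,3,4],
  ∂[3,4,5,9] = [4,5,9] − [3,5,9] + [3,4,9] − [3,4,5].
As a 14×5 matrix over Z this has rank 4, with invariant factors (1,1,1,1).

From H_k ≅ ker(∂_k) / im(∂_{k+1}) we obtain:

  H_0: rank C_0 − rank ∂_1 = 9 − 7 = 2, and the invariant factors of ∂_1 are all 1, so H_0 ≅ Z^2.
  H_1: rank ker ∂_1 − rank ∂_2 = (16 − 7) − 9 = 0, and the invariant factors of ∂_2 are all 1, so H_1 ≅ 0.
  H_2: rank ker ∂_2 − rank ∂_3 = (14 − 9) − 4 = 1, and the invariant factors of ∂_3 are all 1, so H_2 ≅ Z.
  H_3: rank ker ∂_3 − rank ∂_4 = (5 − 4) − 0 = 1, and there is no ∂_4, so H_3 ≅ Z.

As a check, the Euler characteristic is 9 − 16 + 14 − 5 = 2, which agrees with 2 − 0 + 1 − 1 = 2.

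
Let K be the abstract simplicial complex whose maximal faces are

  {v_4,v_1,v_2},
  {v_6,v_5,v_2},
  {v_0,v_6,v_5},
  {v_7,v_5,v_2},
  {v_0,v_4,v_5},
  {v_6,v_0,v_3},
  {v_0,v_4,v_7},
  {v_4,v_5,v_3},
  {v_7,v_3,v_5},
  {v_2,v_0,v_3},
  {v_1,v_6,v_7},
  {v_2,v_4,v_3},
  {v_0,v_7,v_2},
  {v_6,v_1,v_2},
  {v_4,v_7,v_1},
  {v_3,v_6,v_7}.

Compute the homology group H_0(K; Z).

H_0 ≅ Z.

Order the vertices as v_0 < v_1 < v_2 < v_3 < v_4 < v_5 < v_6 < v_7. Listing each simplex with vertices in this order, K has dimension 2 with simplices:

  0-simplices (8): [v_0], [v_1], [v_2], [v_3], [v_4], [v_5], [v_6], [v_7]
  1-simplices (24): (24 of them)
  2-simplices (16): (16 of them)

so the chain groups are C_0 ≅ Z^8, C_1 ≅ Z^24, C_2 ≅ Z^16.

The boundary map ∂_1: C_1 → C_0 maps an edge to its endpoints' difference, ∂[p,q] = q − p.
The resulting 8×24 matrix has rank 7, and its Smith normal form has invariant factors (1,1,1,1,1,1,1).

The boundary map ∂_2: C_2 → C_1 maps a triangle to the signed sum of its edges. For instance
  ∂[v_1,v_2,v_4] = [v_2,v_4] − [v_1,v_4] + [v_1,v_2],
  ∂[v_2,v_5,v_6] = [v_5,v_6] − [v_2,v_6] + [v_2,v_5].
As a 24×16 matrix over Z this has rank 15, with invariant factors (1,1,1,1,1,1,1,1,1,1,1,1,1,1,1).

From H_k ≅ ker(∂_k) / im(∂_{k+1}) we obtain:

  H_0: rank C_0 − rank ∂_1 = 8 − 7 = 1, and the invariant factors of ∂_1 are all 1, so H_0 ≅ Z.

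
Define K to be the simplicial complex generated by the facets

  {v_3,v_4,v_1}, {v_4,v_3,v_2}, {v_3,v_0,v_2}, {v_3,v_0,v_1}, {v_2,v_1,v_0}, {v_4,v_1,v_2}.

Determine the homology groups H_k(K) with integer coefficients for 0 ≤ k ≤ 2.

H_0 = Z,  H_1 = 0,  H_2 = Z.

Order the vertices as v_0 < v_1 < v_2 < v_3 < v_4. Listing each simplex with vertices in this order, K has dimension 2 with simplices:

  0-simplices (5): [v_0], [v_1], [v_2], [v_3], [v_4]
  1-simplices (9): [v_0,v_1], [v_0,v_2], [v_0,v_3], [v_1,v_2], [v_1,v_3], [v_1,v_4], [v_2,v_3], [v_2,v_4], [v_3,v_4]
  2-simplices (6): [v_0,v_1,v_2], [v_0,v_1,v_3], [v_0,v_2,v_3], [v_1,v_2,v_4], [v_1,v_3,v_4], [v_2,v_3,v_4]

giving chain groups C_0 ≅ Z^5, C_1 ≅ Z^9, C_2 ≅ Z^6.

The boundary map ∂_1: C_1 → C_0 is given by ∂[p,q] = [q] − [p]. For instance
  ∂[v_1,v_3] = [v_3] − [v_1].
The 5×9 boundary matrix has rank 4 and Smith normal form diag(1,1,1,1).

∂_2: C_2 → C_1 acts by ∂[p,q,r] = [q,r] − [p,r] + [p,q]. For instance
  ∂[v_1,v_2,v_4] = [v_2,v_4] − [v_1,v_4] + [v_1,v_2],
  ∂[v_0,v_2,v_3] = [v_2,v_3] − [v_0,v_3] + [v_0,v_2].
The 9×6 boundary matrix has rank 5 and Smith normal form diag(1,1,1,1,1).

From H_k ≅ ker(∂_k) / im(∂_{k+1}) we obtain:

  H_0: rank C_0 − rank ∂_1 = 5 − 4 = 1, and the invariant factors of ∂_1 are all 1, so H_0 ≅ Z.
  H_1: rank ker ∂_1 − rank ∂_2 = (9 − 4) − 5 = 0, and the invariant factors of ∂_2 are all 1, so H_1 ≅ 0.
  H_2: rank ker ∂_2 − rank ∂_3 = (6 − 5) − 0 = 1, and there is no ∂_3, so H_2 ≅ Z.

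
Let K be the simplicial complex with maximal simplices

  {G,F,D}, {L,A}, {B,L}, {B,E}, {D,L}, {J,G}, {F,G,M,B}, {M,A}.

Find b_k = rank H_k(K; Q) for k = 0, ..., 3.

Take the total order A < B < D < E < F < G < J < L < M on the vertex set. Then K (dimension 3) consists of the simplices:

  0-simplices (9): A, B, D, E, F, G, J, L, M
  1-simplices (14): AL, AM, BE, BF, BG, BL, BM, DF, DG, DL, FG, FM, GJ, GM
  2-simplices (5): BFG, BFM, BGM, DFG, FGM
  3-simplices (1): BFGM

Hence C_0 ≅ Z^9, C_1 ≅ Z^14, C_2 ≅ Z^5, C_3 ≅ Z^1.

∂_1: C_1 → C_0 maps an edge to its endpoints' difference, ∂[p,q] = q − p. For instance
  ∂FM = M − F.
This gives a 9×14 integer matrix of rank 8; reducing to Smith normal form yields diagonal entries (1,1,1,1,1,1,1,1).

Boundary ∂_2: C_2 → C_1 maps a triangle to the signed sum of its edges. For instance
  ∂BFM = FM − BM + BF,
  ∂FGM = GM − FM + FG.
The resulting 14×5 matrix has rank 4, and its Smith normal form has invariant factors (1,1,1,1).

The boundary map ∂_3: C_3 → C_2 sends each 3-simplex σ to the alternating sum Σ_i (−1)^i (σ with its i-th vertex removed). For instance
  ∂BFGM = FGM − BGM + BFM − BFG.
As a 5×1 matrix over Z this has rank 1, with invariant factors (1).

Now H_k = ker ∂_k / im ∂_{k+1}, so:

  H_0: rank C_0 − rank ∂_1 = 9 − 8 = 1, and the invariant factors of ∂_1 are all 1, so H_0 = Z.
  H_1: rank ker ∂_1 − rank ∂_2 = (14 − 8) − 4 = 2, and the invariant factors of ∂_2 are all 1, so H_1 = Z^2.
  H_2: rank ker ∂_2 − rank ∂_3 = (5 − 4) − 1 = 0, and the invariant factors of ∂_3 are all 1, so H_2 = 0.
  H_3: rank ker ∂_3 − rank ∂_4 = (1 − 1) − 0 = 0, and there is no ∂_4, so H_3 = 0.

Hence the Betti numbers are b_0 = 1, b_1 = 2, b_2 = 0, b_3 = 0.

b_0 = 1, b_1 = 2, b_2 = 0, b_3 = 0.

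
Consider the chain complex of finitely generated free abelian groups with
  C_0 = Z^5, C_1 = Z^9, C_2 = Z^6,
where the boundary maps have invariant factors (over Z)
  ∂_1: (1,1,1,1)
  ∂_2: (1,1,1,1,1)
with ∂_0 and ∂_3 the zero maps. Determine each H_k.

H_0: b_0 = 5 − 0 − 4 = 1; torsion from ∂_1 factors > 1: none. So H_0 ≅ Z.
H_1: b_1 = 9 − 4 − 5 = 0; torsion from ∂_2 factors > 1: none. So H_1 ≅ 0.
H_2: b_2 = 6 − 5 − 0 = 1; torsion from ∂_3 factors > 1: none. So H_2 ≅ Z.

H_0 ≅ Z,  H_1 = 0,  H_2 ≅ Z.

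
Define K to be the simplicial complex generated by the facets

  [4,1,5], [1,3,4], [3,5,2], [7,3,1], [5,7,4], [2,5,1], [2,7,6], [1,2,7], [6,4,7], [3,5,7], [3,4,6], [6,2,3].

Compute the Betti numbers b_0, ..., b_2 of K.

Fix the vertex order 1 < 2 < 3 < 4 < 5 < 6 < 7 and write every simplex with vertices in increasing order. Then dim K = 2 and the simplices of K are:

  0-simplices (7): [1], [2], [3], [4], [5], [6], [7]
  1-simplices (18): [1,2], [1,3], [1,4], [1,5], [1,7], [2,3], [2,5], [2,6], [2,7], [3,4], [3,5], [3,6], [3,7], [4,5], [4,6], [4,7], [5,7], [6,7]
  2-simplices (12): [1,2,5], [1,2,7], [1,3,4], [1,3,7], [1,4,5], [2,3,5], [2,3,6], [2,6,7], [3,4,6], [3,5,7], [4,5,7], [4,6,7]

so the chain groups are C_0 ≅ Z^7, C_1 ≅ Z^18, C_2 ≅ Z^12.

∂_1: C_1 → C_0 is given by ∂[p,q] = [q] − [p].
As a 7×18 matrix over Z this has rank 6, with invariant factors (1,1,1,1,1,1).

The boundary map ∂_2: C_2 → C_1 sends each 2-simplex [p,q,r] to [q,r] − [p,r] + [p,q]. For instance
  ∂[1,3,4] = [3,4] − [1,4] + [1,3],
  ∂[2,3,6] = [3,6] − [2,6] + [2,3].
The 18×12 boundary matrix has rank 12 and Smith normal form diag(1,1,1,1,1,1,1,1,1,1,1,2).

From H_k ≅ ker(∂_k) / im(∂_{k+1}) we obtain:

  H_0: rank C_0 − rank ∂_1 = 7 − 6 = 1, and the invariant factors of ∂_1 are all 1, so H_0 = Z.
  H_1: rank ker ∂_1 − rank ∂_2 = (18 − 6) − 12 = 0, and ∂_2 has invariant factor 2 > 1, so H_1 = Z_2.
  H_2: rank ker ∂_2 − rank ∂_3 = (12 − 12) − 0 = 0, and there is no ∂_3, so H_2 = 0.

(K is a triangulation of the real projective plane RP^2.)

Hence the Betti numbers are b_0 = 1, b_1 = 0, b_2 = 0.

b_0 = 1, b_1 = 0, b_2 = 0.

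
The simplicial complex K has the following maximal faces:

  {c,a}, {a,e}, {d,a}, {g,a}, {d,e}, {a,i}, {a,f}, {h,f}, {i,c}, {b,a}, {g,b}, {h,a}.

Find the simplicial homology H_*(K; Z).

H_0 ≅ Z,  H_1 ≅ Z^4.

Order the vertices as a < b < c < d < e < f < g < h < i. Listing each simplex with vertices in this order, K has dimension 1 with simplices:

  0-simplices (9): a, b, c, d, e, f, g, h, i
  1-simplices (12): ab, ac, ad, ae, af, ag, ah, ai, bg, ci, de, fh

giving chain groups C_0 ≅ Z^9, C_1 ≅ Z^12.

Boundary ∂_1: C_1 → C_0 sends each edge [p,q] (with p < q) to q − p.
As a 9×12 matrix over Z this has rank 8, with invariant factors (1,1,1,1,1,1,1,1).

Computing H_k = (kernel of ∂_k) / (image of ∂_{k+1}):

  H_0: rank C_0 − rank ∂_1 = 9 − 8 = 1, and the invariant factors of ∂_1 are all 1, so H_0 = Z.
  H_1: rank ker ∂_1 − rank ∂_2 = (12 − 8) − 0 = 4, and there is no ∂_2, so H_1 = Z^4.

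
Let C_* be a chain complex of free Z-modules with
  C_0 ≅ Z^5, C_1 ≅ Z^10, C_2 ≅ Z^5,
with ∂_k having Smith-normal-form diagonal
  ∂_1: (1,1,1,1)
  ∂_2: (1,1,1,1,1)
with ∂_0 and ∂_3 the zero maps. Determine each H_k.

H_0: b_0 = 5 − 0 − 4 = 1; torsion from ∂_1 factors > 1: none. So H_0 ≅ Z.
H_1: b_1 = 10 − 4 − 5 = 1; torsion from ∂_2 factors > 1: none. So H_1 ≅ Z.
H_2: b_2 = 5 − 5 − 0 = 0; torsion from ∂_3 factors > 1: none. So H_2 ≅ 0.

H_0 ≅ Z,  H_1 ≅ Z,  H_2 = 0.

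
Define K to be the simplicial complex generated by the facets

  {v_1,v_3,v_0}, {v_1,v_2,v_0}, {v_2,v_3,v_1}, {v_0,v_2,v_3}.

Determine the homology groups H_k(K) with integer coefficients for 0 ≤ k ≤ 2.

Order the vertices as v_0 < v_1 < v_2 < v_3. Listing each simplex with vertices in this order, K has dimension 2 with simplices:

  0-simplices (4): [v_0], [v_1], [v_2], [v_3]
  1-simplices (6): [v_0,v_1], [v_0,v_2], [v_0,v_3], [v_1,v_2], [v_1,v_3], [v_2,v_3]
  2-simplices (4): [v_0,v_1,v_2], [v_0,v_1,v_3], [v_0,v_2,v_3], [v_1,v_2,v_3]

giving chain groups C_0 ≅ Z^4, C_1 ≅ Z^6, C_2 ≅ Z^4.

The boundary map ∂_1: C_1 → C_0 sends each edge [p,q] (with p < q) to q − p.
As a 4×6 matrix over Z this has rank 3, with invariant factors (1,1,1).

The boundary map ∂_2: C_2 → C_1 sends each 2-simplex [p,q,r] to [q,r] − [p,r] + [p,q]. For instance
  ∂[v_0,v_2,v_3] = [v_2,v_3] − [v_0,v_3] + [v_0,v_2],
  ∂[v_0,v_1,v_3] = [v_1,v_3] − [v_0,v_3] + [v_0,v_1].
This gives a 6×4 integer matrix of rank 3; reducing to Smith normal form yields diagonal entries (1,1,1).

From H_k ≅ ker(∂_k) / im(∂_{k+1}) we obtain:

  H_0: rank C_0 − rank ∂_1 = 4 − 3 = 1, and the invariant factors of ∂_1 are all 1, so H_0 ≅ Z.
  H_1: rank ker ∂_1 − rank ∂_2 = (6 − 3) − 3 = 0, and the invariant factors of ∂_2 are all 1, so H_1 ≅ 0.
  H_2: rank ker ∂_2 − rank ∂_3 = (4 − 3) − 0 = 1, and there is no ∂_3, so H_2 ≅ Z.

As a check, the Euler characteristic is 4 − 6 + 4 = 2, which agrees with 1 − 0 + 1 = 2.
(K is a triangulation of the 2-sphere S^2.)

H_0 ≅ Z,  H_1 = 0,  H_2 ≅ Z.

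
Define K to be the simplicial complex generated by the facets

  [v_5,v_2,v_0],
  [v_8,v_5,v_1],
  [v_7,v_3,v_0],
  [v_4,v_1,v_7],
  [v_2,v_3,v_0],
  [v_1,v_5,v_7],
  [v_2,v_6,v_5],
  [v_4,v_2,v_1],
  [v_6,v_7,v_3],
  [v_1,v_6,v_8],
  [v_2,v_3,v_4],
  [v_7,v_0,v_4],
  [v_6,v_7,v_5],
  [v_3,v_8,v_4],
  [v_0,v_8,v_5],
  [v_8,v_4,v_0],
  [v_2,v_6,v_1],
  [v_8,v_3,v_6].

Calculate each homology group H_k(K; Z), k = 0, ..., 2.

Order the vertices as v_0 < v_1 < v_2 < v_3 < v_4 < v_5 < v_6 < v_7 < v_8. Listing each simplex with vertices in this order, K has dimension 2 with simplices:

  0-simplices (9): [v_0], [v_1], [v_2], [v_3], [v_4], [v_5], [v_6], [v_7], [v_8]
  1-simplices (27): (27 of them)
  2-simplices (18): (18 of them)

giving chain groups C_0 ≅ Z^9, C_1 ≅ Z^27, C_2 ≅ Z^18.

Boundary ∂_1: C_1 → C_0 is given by ∂[p,q] = [q] − [p]. For instance
  ∂[v_3,v_8] = [v_8] − [v_3].
As a 9×27 matrix over Z this has rank 8, with invariant factors (1,1,1,1,1,1,1,1).

The boundary map ∂_2: C_2 → C_1 acts by ∂[p,q,r] = [q,r] − [p,r] + [p,q]. For instance
  ∂[v_0,v_2,v_3] = [v_2,v_3] − [v_0,v_3] + [v_0,v_2],
  ∂[v_1,v_2,v_6] = [v_2,v_6] − [v_1,v_6] + [v_1,v_2].
The 27×18 boundary matrix has rank 18 and Smith normal form diag(1,1,1,1,1,1,1,1,1,1,1,1,1,1,1,1,1,2).

From H_k ≅ ker(∂_k) / im(∂_{k+1}) we obtain:

  H_0: rank C_0 − rank ∂_1 = 9 − 8 = 1, and the invariant factors of ∂_1 are all 1, so H_0 ≅ Z.
  H_1: rank ker ∂_1 − rank ∂_2 = (27 − 8) − 18 = 1, and ∂_2 has invariant factor 2 > 1, so H_1 ≅ Z × Z/2.
  H_2: rank ker ∂_2 − rank ∂_3 = (18 − 18) − 0 = 0, and there is no ∂_3, so H_2 ≅ 0.

H_0 = Z,  H_1 = Z × Z/2,  H_2 = 0.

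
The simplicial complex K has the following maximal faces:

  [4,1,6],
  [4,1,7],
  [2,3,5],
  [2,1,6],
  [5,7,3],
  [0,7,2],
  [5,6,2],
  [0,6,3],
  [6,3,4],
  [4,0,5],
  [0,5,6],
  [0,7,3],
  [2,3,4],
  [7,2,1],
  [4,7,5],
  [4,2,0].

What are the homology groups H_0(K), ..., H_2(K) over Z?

H_0 ≅ Z,  H_1 ≅ Z^2,  H_2 ≅ Z.

Fix the vertex order 0 < 1 < 2 < 3 < 4 < 5 < 6 < 7 and write every simplex with vertices in increasing order. Then dim K = 2 and the simplices of K are:

  0-simplices (8): [0], [1], [2], [3], [4], [5], [6], [7]
  1-simplices (24): (24 of them)
  2-simplices (16): [0,2,4], [0,2,7], [0,3,6], [0,3,7], [0,4,5], [0,5,6], [1,2,6], [1,2,7], [1,4,6], [1,4,7], [2,3,4], [2,3,5], [2,5,6], [3,4,6], [3,5,7], [4,5,7]

so the chain groups are C_0 ≅ Z^8, C_1 ≅ Z^24, C_2 ≅ Z^16.

∂_1: C_1 → C_0 is given by ∂[p,q] = [q] − [p]. For instance
  ∂[4,5] = [5] − [4].
The resulting 8×24 matrix has rank 7, and its Smith normal form has invariant factors (1,1,1,1,1,1,1).

∂_2: C_2 → C_1 maps a triangle to the signed sum of its edges. For instance
  ∂[0,2,4] = [2,4] − [0,4] + [0,2],
  ∂[4,5,7] = [5,7] − [4,7] + [4,5].
The resulting 24×16 matrix has rank 15, and its Smith normal form has invariant factors (1,1,1,1,1,1,1,1,1,1,1,1,1,1,1).

From H_k ≅ ker(∂_k) / im(∂_{k+1}) we obtain:

  H_0: rank C_0 − rank ∂_1 = 8 − 7 = 1, and the invariant factors of ∂_1 are all 1, so H_0 ≅ Z.
  H_1: rank ker ∂_1 − rank ∂_2 = (24 − 7) − 15 = 2, and the invariant factors of ∂_2 are all 1, so H_1 ≅ Z^2.
  H_2: rank ker ∂_2 − rank ∂_3 = (16 − 15) − 0 = 1, and there is no ∂_3, so H_2 ≅ Z.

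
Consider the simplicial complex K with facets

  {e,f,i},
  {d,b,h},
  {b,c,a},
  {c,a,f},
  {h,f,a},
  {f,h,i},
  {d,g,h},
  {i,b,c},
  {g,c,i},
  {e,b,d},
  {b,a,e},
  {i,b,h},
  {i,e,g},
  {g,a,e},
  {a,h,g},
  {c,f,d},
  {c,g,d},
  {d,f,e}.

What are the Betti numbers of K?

Fix the vertex order a < b < c < d < e < f < g < h < i and write every simplex with vertices in increasing order. Then dim K = 2 and the simplices of K are:

  0-simplices (9): a, b, c, d, e, f, g, h, i
  1-simplices (27): ab, ac, ae, af, ag, ah, bc, bd, be, bh, bi, cd, cf, cg, ci, de, df, dg, dh, ef, eg, ei, fh, fi, gh, gi, hi
  2-simplices (18): abc, abe, acf, aeg, afh, agh, bci, bde, bdh, bhi, cdf, cdg, cgi, def, dgh, efi, egi, fhi

giving chain groups C_0 ≅ Z^9, C_1 ≅ Z^27, C_2 ≅ Z^18.

∂_1: C_1 → C_0 is given by ∂[p,q] = [q] − [p].
The 9×27 boundary matrix has rank 8 and Smith normal form diag(1,1,1,1,1,1,1,1).

The boundary map ∂_2: C_2 → C_1 sends each 2-simplex [p,q,r] to [q,r] − [p,r] + [p,q]. For instance
  ∂bdh = dh − bh + bd,
  ∂efi = fi − ei + ef.
As a 27×18 matrix over Z this has rank 17, with invariant factors (1,1,1,1,1,1,1,1,1,1,1,1,1,1,1,1,1).

Computing H_k = (kernel of ∂_k) / (image of ∂_{k+1}):

  H_0: rank C_0 − rank ∂_1 = 9 − 8 = 1, and the invariant factors of ∂_1 are all 1, so H_0 ≅ Z.
  H_1: rank ker ∂_1 − rank ∂_2 = (27 − 8) − 17 = 2, and the invariant factors of ∂_2 are all 1, so H_1 ≅ Z^2.
  H_2: rank ker ∂_2 − rank ∂_3 = (18 − 17) − 0 = 1, and there is no ∂_3, so H_2 ≅ Z.

Hence the Betti numbers are b_0 = 1, b_1 = 2, b_2 = 1.

b_0 = 1, b_1 = 2, b_2 = 1.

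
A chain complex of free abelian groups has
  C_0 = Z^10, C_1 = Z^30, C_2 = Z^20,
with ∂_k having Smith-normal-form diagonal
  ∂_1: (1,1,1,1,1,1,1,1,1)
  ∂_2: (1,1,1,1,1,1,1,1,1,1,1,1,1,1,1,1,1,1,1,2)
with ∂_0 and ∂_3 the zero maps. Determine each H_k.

H_0: b_0 = 10 − 0 − 9 = 1; torsion from ∂_1 factors > 1: none. So H_0 = Z.
H_1: b_1 = 30 − 9 − 20 = 1; torsion from ∂_2 factors > 1: [2]. So H_1 = Z ⊕ Z/2.
H_2: b_2 = 20 − 20 − 0 = 0; torsion from ∂_3 factors > 1: none. So H_2 = 0.

H_0 = Z,  H_1 = Z ⊕ Z/2,  H_2 = 0.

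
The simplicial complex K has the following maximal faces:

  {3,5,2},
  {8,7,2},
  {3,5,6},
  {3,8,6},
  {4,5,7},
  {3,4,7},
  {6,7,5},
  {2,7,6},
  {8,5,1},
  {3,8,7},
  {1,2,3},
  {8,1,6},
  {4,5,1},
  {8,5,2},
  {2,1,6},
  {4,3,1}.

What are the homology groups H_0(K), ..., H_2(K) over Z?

Fix the vertex order 1 < 2 < 3 < 4 < 5 < 6 < 7 < 8 and write every simplex with vertices in increasing order. Then dim K = 2 and the simplices of K are:

  0-simplices (8): [1], [2], [3], [4], [5], [6], [7], [8]
  1-simplices (24): (24 of them)
  2-simplices (16): [1,2,3], [1,2,6], [1,3,4], [1,4,5], [1,5,8], [1,6,8], [2,3,5], [2,5,8], [2,6,7], [2,7,8], [3,4,7], [3,5,6], [3,6,8], [3,7,8], [4,5,7], [5,6,7]

giving chain groups C_0 ≅ Z^8, C_1 ≅ Z^24, C_2 ≅ Z^16.

The boundary map ∂_1: C_1 → C_0 sends each edge [p,q] (with p < q) to q − p. For instance
  ∂[4,5] = [5] − [4].
As a 8×24 matrix over Z this has rank 7, with invariant factors (1,1,1,1,1,1,1).

∂_2: C_2 → C_1 maps a triangle to the signed sum of its edges. For instance
  ∂[1,2,3] = [2,3] − [1,3] + [1,2],
  ∂[1,2,6] = [2,6] − [1,6] + [1,2].
This gives a 24×16 integer matrix of rank 15; reducing to Smith normal form yields diagonal entries (1,1,1,1,1,1,1,1,1,1,1,1,1,1,1).

Now H_k = ker ∂_k / im ∂_{k+1}, so:

  H_0: rank C_0 − rank ∂_1 = 8 − 7 = 1, and the invariant factors of ∂_1 are all 1, so H_0 ≅ Z.
  H_1: rank ker ∂_1 − rank ∂_2 = (24 − 7) − 15 = 2, and the invariant factors of ∂_2 are all 1, so H_1 ≅ Z^2.
  H_2: rank ker ∂_2 − rank ∂_3 = (16 − 15) − 0 = 1, and there is no ∂_3, so H_2 ≅ Z.

(K is a triangulation of the torus T^2.)

H_0 ≅ Z,  H_1 ≅ Z^2,  H_2 ≅ Z.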